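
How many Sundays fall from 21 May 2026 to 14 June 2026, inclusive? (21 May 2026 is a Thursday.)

4

21 May 2026 is a Thursday; the first Sunday on or after it is 24 May 2026 (3 days later).
From 24 May 2026 to 14 June 2026: 7 + 14 = 21 days (rest of May, June).
21 ÷ 7 = 3 full weeks with remainder 0, so 3 more Sundays after the first → 4.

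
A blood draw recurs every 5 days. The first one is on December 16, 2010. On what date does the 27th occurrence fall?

April 25, 2011

The 27th occurrence is 26 intervals after the first: 26 × 5 = 130 days after December 16, 2010.
December has 31 days — 15 days to the end of December leaves 115.
January has 31 days (84 left).
February has 28 days (56 left).
March has 31 days (25 left).
25 days into April → April 25, 2011.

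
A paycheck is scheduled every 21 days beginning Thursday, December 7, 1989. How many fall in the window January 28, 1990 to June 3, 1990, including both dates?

Occurrences land 21·i days after December 7, 1989 for i = 0, 1, 2, …
January 28, 1990 is 52 days after the start; 52 ÷ 21 = 2 remainder 10; since the remainder is 10, round up to i = 3. First occurrence in the window: #4 on February 8, 1990 (3×21 = 63 days in).
June 3, 1990 is 178 days after the start; 178 ÷ 21 = 8 remainder 10. Last occurrence in the window: #9 on May 24, 1990.
Occurrences #4 through #9: 6 in total.

6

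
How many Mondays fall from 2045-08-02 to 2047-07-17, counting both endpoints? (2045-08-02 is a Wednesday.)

2045-08-02 is a Wednesday; the first Monday on or after it is 2045-08-07 (5 days later).
From 2045-08-07 to 2047-07-17: 146 + 365 + 198 = 709 days (rest of 2045, 2046, to 2047-07-17 in 2047).
709 ÷ 7 = 101 full weeks with remainder 2, so 101 more Mondays after the first → 102.

102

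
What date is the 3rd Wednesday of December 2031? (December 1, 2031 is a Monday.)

2031-12-17

December 2031 begins on a Monday, so the first Wednesday is December 3 (2 days later).
The 3rd Wednesday is 2 weeks later: 3 + 14 = 17.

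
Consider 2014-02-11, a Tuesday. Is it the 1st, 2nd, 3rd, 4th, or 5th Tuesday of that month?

2nd

Day 11 falls in week ⌈11/7⌉ of the month.
Days 1–7 hold the 1st Tuesday, 8–14 the 2nd, 15–21 the 3rd, 22–28 the 4th, 29–31 the 5th.
11 is in the range for the 2nd.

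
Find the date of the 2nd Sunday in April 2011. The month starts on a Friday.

April 2011 begins on a Friday, so the first Sunday is April 3 (2 days later).
The 2nd Sunday is 1 weeks later: 3 + 7 = 10.

2011-04-10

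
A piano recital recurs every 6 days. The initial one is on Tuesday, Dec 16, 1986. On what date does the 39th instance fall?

Aug 1, 1987

The 39th occurrence is 38 intervals after the first: 38 × 6 = 228 days after Dec 16, 1986.
Dec has 31 days — 15 days to the end of Dec leaves 213.
Jan has 31 days (182 left).
Feb has 28 days (154 left).
Mar has 31 days (123 left).
Apr has 30 days (93 left).
May has 31 days (62 left).
Jun has 30 days (32 left).
Jul has 31 days (1 left).
1 day into Aug → Aug 1, 1987.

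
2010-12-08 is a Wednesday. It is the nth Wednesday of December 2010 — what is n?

Day 8 falls in week ⌈8/7⌉ of the month.
Days 1–7 hold the 1st Wednesday, 8–14 the 2nd, 15–21 the 3rd, 22–28 the 4th, 29–31 the 5th.
8 is in the range for the 2nd.

2nd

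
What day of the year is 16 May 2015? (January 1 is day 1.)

Days in months before May: 31 + 28 + 31 + 30 = 120.
Plus 16 days into May → day 136.

136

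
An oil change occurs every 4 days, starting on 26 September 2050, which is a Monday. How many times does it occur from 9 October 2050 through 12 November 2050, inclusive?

Occurrences land 4·i days after 26 September 2050 for i = 0, 1, 2, …
9 October 2050 is 13 days after the start; 13 ÷ 4 = 3 remainder 1; since the remainder is 1, round up to i = 4. First occurrence in the window: #5 on 12 October 2050 (4×4 = 16 days in).
12 November 2050 is 47 days after the start; 47 ÷ 4 = 11 remainder 3. Last occurrence in the window: #12 on 9 November 2050.
Occurrences #5 through #12: 8 in total.

8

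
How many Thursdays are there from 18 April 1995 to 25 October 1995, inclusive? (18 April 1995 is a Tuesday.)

18 April 1995 is a Tuesday; the first Thursday on or after it is 20 April 1995 (2 days later).
From 20 April 1995 to 25 October 1995: 10 + 31 + 30 + 31 + 31 + 30 + 25 = 188 days (rest of April, May, June, July, August, September, October).
188 ÷ 7 = 26 full weeks with remainder 6, so 26 more Thursdays after the first → 27.

27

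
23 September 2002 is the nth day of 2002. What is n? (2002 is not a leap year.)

Days in months before September: 31 + 28 + 31 + 30 + 31 + 30 + 31 + 31 = 243.
Plus 23 days into September → day 266.

266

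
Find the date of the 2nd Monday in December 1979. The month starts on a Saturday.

1979-12-10

December 1979 begins on a Saturday, so the first Monday is December 3 (2 days later).
The 2nd Monday is 1 weeks later: 3 + 7 = 10.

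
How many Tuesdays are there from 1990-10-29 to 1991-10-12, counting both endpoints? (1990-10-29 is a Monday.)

1990-10-29 is a Monday; the first Tuesday on or after it is 1990-10-30 (1 day later).
From 1990-10-30 to 1991-10-12: 62 + 285 = 347 days (rest of 1990, to 1991-10-12 in 1991).
347 ÷ 7 = 49 full weeks with remainder 4, so 49 more Tuesdays after the first → 50.

50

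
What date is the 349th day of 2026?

December 15, 2026

January has 31 days (349 − 31 = 318 remain).
February has 28 days (318 − 28 = 290 remain).
March has 31 days (290 − 31 = 259 remain).
April has 30 days (259 − 30 = 229 remain).
May has 31 days (229 − 31 = 198 remain).
June has 30 days (198 − 30 = 168 remain).
July has 31 days (168 − 31 = 137 remain).
August has 31 days (137 − 31 = 106 remain).
September has 30 days (106 − 30 = 76 remain).
October has 31 days (76 − 31 = 45 remain).
November has 30 days (45 − 30 = 15 remain).
15 into December → December 15.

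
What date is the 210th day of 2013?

January has 31 days (210 − 31 = 179 remain).
February has 28 days (179 − 28 = 151 remain).
March has 31 days (151 − 31 = 120 remain).
April has 30 days (120 − 30 = 90 remain).
May has 31 days (90 − 31 = 59 remain).
June has 30 days (59 − 30 = 29 remain).
29 into July → July 29.

July 29, 2013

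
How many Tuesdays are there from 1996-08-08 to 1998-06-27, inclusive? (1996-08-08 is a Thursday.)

98

1996-08-08 is a Thursday; the first Tuesday on or after it is 1996-08-13 (5 days later).
From 1996-08-13 to 1998-06-27: 140 + 365 + 178 = 683 days (rest of 1996, 1997, to 1998-06-27 in 1998).
683 ÷ 7 = 97 full weeks with remainder 4, so 97 more Tuesdays after the first → 98.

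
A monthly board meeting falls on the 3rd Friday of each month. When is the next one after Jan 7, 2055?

Jan 2055 starts on a Friday; its first Friday is the 1st, so the 3rd Friday is the 15th — Jan 15, 2055.
Jan 15, 2055 is after Jan 7, 2055, so that is the next one.

Jan 15, 2055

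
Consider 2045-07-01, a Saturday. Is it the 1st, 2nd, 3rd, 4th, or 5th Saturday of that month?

Day 1 falls in week ⌈1/7⌉ of the month.
Days 1–7 hold the 1st Saturday, 8–14 the 2nd, 15–21 the 3rd, 22–28 the 4th, 29–31 the 5th.
1 is in the range for the 1st.

1st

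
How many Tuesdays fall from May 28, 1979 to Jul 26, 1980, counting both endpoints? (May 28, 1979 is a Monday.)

61

May 28, 1979 is a Monday; the first Tuesday on or after it is May 29, 1979 (1 day later).
From May 29, 1979 to Jul 26, 1980: 216 + 208 = 424 days (rest of 1979, to Jul 26, 1980 in 1980).
424 ÷ 7 = 60 full weeks with remainder 4, so 60 more Tuesdays after the first → 61.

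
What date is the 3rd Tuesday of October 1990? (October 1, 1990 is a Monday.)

October 16, 1990

October 1990 begins on a Monday, so the first Tuesday is October 2 (1 day later).
The 3rd Tuesday is 2 weeks later: 2 + 14 = 16.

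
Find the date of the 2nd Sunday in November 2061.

The first Sunday of November 2061 is November 6.
The 2nd Sunday is 1 weeks later: 6 + 7 = 13.

2061-11-13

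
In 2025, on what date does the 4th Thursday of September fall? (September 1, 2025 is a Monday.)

September 2025 begins on a Monday, so the first Thursday is September 4 (3 days later).
The 4th Thursday is 3 weeks later: 4 + 21 = 25.

September 25, 2025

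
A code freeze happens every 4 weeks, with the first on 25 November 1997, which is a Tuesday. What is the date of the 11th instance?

1 September 1998

The 11th occurrence is 10 intervals after the first: 10 × 28 = 280 days after 25 November 1997.
November has 30 days — 5 days to the end of November leaves 275.
December has 31 days (244 left).
January has 31 days (213 left).
February has 28 days (185 left).
March has 31 days (154 left).
April has 30 days (124 left).
May has 31 days (93 left).
June has 30 days (63 left).
July has 31 days (32 left).
August has 31 days (1 left).
1 day into September → 1 September 1998.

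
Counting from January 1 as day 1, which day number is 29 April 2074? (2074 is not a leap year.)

Days in months before April: 31 + 28 + 31 = 90.
Plus 29 days into April → day 119.

119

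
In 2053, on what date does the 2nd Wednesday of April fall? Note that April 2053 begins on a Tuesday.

April 9, 2053

April 2053 begins on a Tuesday, so the first Wednesday is April 2 (1 day later).
The 2nd Wednesday is 1 weeks later: 2 + 7 = 9.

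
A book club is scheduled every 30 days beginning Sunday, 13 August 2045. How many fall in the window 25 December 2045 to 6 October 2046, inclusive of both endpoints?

Occurrences land 30·i days after 13 August 2045 for i = 0, 1, 2, …
25 December 2045 is 134 days after the start; 134 ÷ 30 = 4 remainder 14; since the remainder is 14, round up to i = 5. First occurrence in the window: #6 on 10 January 2046 (5×30 = 150 days in).
6 October 2046 is 419 days after the start; 419 ÷ 30 = 13 remainder 29. Last occurrence in the window: #14 on 7 September 2046.
Occurrences #6 through #14: 9 in total.

9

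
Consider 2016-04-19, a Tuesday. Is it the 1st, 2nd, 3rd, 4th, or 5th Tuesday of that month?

Day 19 falls in week ⌈19/7⌉ of the month.
Days 1–7 hold the 1st Tuesday, 8–14 the 2nd, 15–21 the 3rd, 22–28 the 4th, 29–31 the 5th.
19 is in the range for the 3rd.

3rd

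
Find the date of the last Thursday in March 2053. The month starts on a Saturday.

27 March 2053

March 2053 begins on a Saturday, so the first Thursday is March 6 (5 days later).
March 2053 has 31 days. Adding weeks: 6, 13, 20, 27 — the last one ≤ 31 is the 27th.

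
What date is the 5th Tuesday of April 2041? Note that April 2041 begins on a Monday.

30 April 2041

April 2041 begins on a Monday, so the first Tuesday is April 2 (1 day later).
The 5th Tuesday is 4 weeks later: 2 + 28 = 30.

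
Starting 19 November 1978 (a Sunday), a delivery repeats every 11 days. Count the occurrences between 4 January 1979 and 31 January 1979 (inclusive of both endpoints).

Occurrences land 11·i days after 19 November 1978 for i = 0, 1, 2, …
4 January 1979 is 46 days after the start; 46 ÷ 11 = 4 remainder 2; since the remainder is 2, round up to i = 5. First occurrence in the window: #6 on 13 January 1979 (5×11 = 55 days in).
31 January 1979 is 73 days after the start; 73 ÷ 11 = 6 remainder 7. Last occurrence in the window: #7 on 24 January 1979.
Occurrences #6 through #7: 2 in total.

2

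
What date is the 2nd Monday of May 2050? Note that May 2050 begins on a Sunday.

9 May 2050

May 2050 begins on a Sunday, so the first Monday is May 2 (1 day later).
The 2nd Monday is 1 weeks later: 2 + 7 = 9.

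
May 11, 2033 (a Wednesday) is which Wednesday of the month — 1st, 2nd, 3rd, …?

2nd

Day 11 falls in week ⌈11/7⌉ of the month.
Days 1–7 hold the 1st Wednesday, 8–14 the 2nd, 15–21 the 3rd, 22–28 the 4th, 29–31 the 5th.
11 is in the range for the 2nd.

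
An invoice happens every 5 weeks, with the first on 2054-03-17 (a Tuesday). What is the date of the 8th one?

The 8th occurrence is 7 intervals after the first: 7 × 35 = 245 days after 2054-03-17.
March has 31 days — 14 days to the end of March leaves 231.
April has 30 days (201 left).
May has 31 days (170 left).
June has 30 days (140 left).
July has 31 days (109 left).
August has 31 days (78 left).
September has 30 days (48 left).
October has 31 days (17 left).
17 days into November → 2054-11-17.

2054-11-17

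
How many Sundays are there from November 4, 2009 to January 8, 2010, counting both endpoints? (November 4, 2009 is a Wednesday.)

9

November 4, 2009 is a Wednesday; the first Sunday on or after it is November 8, 2009 (4 days later).
From November 8, 2009 to January 8, 2010: 22 + 31 + 8 = 61 days (rest of November, December, January).
61 ÷ 7 = 8 full weeks with remainder 5, so 8 more Sundays after the first → 9.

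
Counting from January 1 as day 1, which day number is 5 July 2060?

187

Days in months before July: 31 + 29 + 31 + 30 + 31 + 30 = 182.
Plus 5 days into July → day 187.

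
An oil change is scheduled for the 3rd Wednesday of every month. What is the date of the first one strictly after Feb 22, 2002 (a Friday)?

Mar 20, 2002

Feb 2002 starts on a Friday; its first Wednesday is the 6th, so the 3rd Wednesday is the 20th — Feb 20, 2002.
That is not after Feb 22, 2002, so look at Mar 2002.
Mar 2002 starts on a Friday; its first Wednesday is the 6th, so the 3rd Wednesday is the 20th — Mar 20, 2002.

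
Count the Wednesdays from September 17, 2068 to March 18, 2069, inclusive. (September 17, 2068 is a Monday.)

September 17, 2068 is a Monday; the first Wednesday on or after it is September 19, 2068 (2 days later).
From September 19, 2068 to March 18, 2069: 11 + 31 + 30 + 31 + 31 + 28 + 18 = 180 days (rest of September, October, November, December, January, February, March).
180 ÷ 7 = 25 full weeks with remainder 5, so 25 more Wednesdays after the first → 26.

26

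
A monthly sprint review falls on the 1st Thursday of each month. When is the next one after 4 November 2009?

5 November 2009

November 2009 starts on a Sunday, so its 1st Thursday is 5 November 2009 (4 days in).
5 November 2009 is after 4 November 2009, so that is the next one.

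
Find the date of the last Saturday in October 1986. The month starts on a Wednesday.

1986-10-25

October 1986 begins on a Wednesday, so the first Saturday is October 4 (3 days later).
October 1986 has 31 days. Adding weeks: 4, 11, 18, 25 — the last one ≤ 31 is the 25th.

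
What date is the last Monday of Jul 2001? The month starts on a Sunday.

Jul 30, 2001

Jul 2001 begins on a Sunday, so the first Monday is Jul 2 (1 day later).
Jul 2001 has 31 days. Adding weeks: 2, 9, 16, 23, 30 — the last one ≤ 31 is the 30th.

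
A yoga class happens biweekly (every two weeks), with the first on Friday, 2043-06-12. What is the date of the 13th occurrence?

The 13th occurrence is 12 intervals after the first: 12 × 14 = 168 days after 2043-06-12.
June has 30 days — 18 days to the end of June leaves 150.
July has 31 days (119 left).
August has 31 days (88 left).
September has 30 days (58 left).
October has 31 days (27 left).
27 days into November → 2043-11-27.

2043-11-27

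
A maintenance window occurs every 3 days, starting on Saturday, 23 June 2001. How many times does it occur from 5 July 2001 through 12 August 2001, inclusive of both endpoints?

13

Occurrences land 3·i days after 23 June 2001 for i = 0, 1, 2, …
5 July 2001 is 12 days after the start; 12 ÷ 3 = 4 remainder 0. First occurrence in the window: #5 on 5 July 2001 (4×3 = 12 days in).
12 August 2001 is 50 days after the start; 50 ÷ 3 = 16 remainder 2. Last occurrence in the window: #17 on 10 August 2001.
Occurrences #5 through #17: 13 in total.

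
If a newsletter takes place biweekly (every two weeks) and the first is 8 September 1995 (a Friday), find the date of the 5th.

3 November 1995

The 5th occurrence is 4 intervals after the first: 4 × 14 = 56 days after 8 September 1995.
September has 30 days — 22 days to the end of September leaves 34.
October has 31 days (3 left).
3 days into November → 3 November 1995.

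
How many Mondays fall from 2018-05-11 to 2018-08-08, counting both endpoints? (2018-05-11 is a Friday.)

2018-05-11 is a Friday; the first Monday on or after it is 2018-05-14 (3 days later).
From 2018-05-14 to 2018-08-08: 17 + 30 + 31 + 8 = 86 days (rest of May, June, July, August).
86 ÷ 7 = 12 full weeks with remainder 2, so 12 more Mondays after the first → 13.

13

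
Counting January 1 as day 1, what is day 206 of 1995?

January has 31 days (206 − 31 = 175 remain).
February has 28 days (175 − 28 = 147 remain).
March has 31 days (147 − 31 = 116 remain).
April has 30 days (116 − 30 = 86 remain).
May has 31 days (86 − 31 = 55 remain).
June has 30 days (55 − 30 = 25 remain).
25 into July → July 25.

1995-07-25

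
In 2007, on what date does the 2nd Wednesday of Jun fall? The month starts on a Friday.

Jun 13, 2007

Jun 2007 begins on a Friday, so the first Wednesday is Jun 6 (5 days later).
The 2nd Wednesday is 1 weeks later: 6 + 7 = 13.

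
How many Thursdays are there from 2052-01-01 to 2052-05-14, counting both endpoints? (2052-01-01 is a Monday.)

19

2052-01-01 is a Monday; the first Thursday on or after it is 2052-01-04 (3 days later).
From 2052-01-04 to 2052-05-14: 27 + 29 + 31 + 30 + 14 = 131 days (rest of January, February, March, April, May).
131 ÷ 7 = 18 full weeks with remainder 5, so 18 more Thursdays after the first → 19.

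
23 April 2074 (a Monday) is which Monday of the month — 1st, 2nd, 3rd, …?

Day 23 falls in week ⌈23/7⌉ of the month.
Days 1–7 hold the 1st Monday, 8–14 the 2nd, 15–21 the 3rd, 22–28 the 4th, 29–31 the 5th.
23 is in the range for the 4th.

4th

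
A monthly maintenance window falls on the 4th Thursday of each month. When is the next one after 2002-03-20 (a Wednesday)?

March 2002 starts on a Friday; its first Thursday is the 7th, so the 4th Thursday is the 28th — 2002-03-28.
2002-03-28 is after 2002-03-20, so that is the next one.

2002-03-28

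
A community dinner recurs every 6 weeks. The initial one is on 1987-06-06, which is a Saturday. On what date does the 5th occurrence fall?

The 5th occurrence is 4 intervals after the first: 4 × 42 = 168 days after 1987-06-06.
June has 30 days — 24 days to the end of June leaves 144.
July has 31 days (113 left).
August has 31 days (82 left).
September has 30 days (52 left).
October has 31 days (21 left).
21 days into November → 1987-11-21.

1987-11-21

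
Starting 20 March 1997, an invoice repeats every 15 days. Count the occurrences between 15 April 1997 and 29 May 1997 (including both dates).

Occurrences land 15·i days after 20 March 1997 for i = 0, 1, 2, …
15 April 1997 is 26 days after the start; 26 ÷ 15 = 1 remainder 11; since the remainder is 11, round up to i = 2. First occurrence in the window: #3 on 19 April 1997 (2×15 = 30 days in).
29 May 1997 is 70 days after the start; 70 ÷ 15 = 4 remainder 10. Last occurrence in the window: #5 on 19 May 1997.
Occurrences #3 through #5: 3 in total.

3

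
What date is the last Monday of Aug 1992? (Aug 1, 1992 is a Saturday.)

Aug 1992 begins on a Saturday, so the first Monday is Aug 3 (2 days later).
Aug 1992 has 31 days. Adding weeks: 3, 10, 17, 24, 31 — the last one ≤ 31 is the 31st.

Aug 31, 1992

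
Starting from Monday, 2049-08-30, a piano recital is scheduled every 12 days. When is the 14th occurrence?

The 14th occurrence is 13 intervals after the first: 13 × 12 = 156 days after 2049-08-30.
August has 31 days — 1 day to the end of August leaves 155.
September has 30 days (125 left).
October has 31 days (94 left).
November has 30 days (64 left).
December has 31 days (33 left).
January has 31 days (2 left).
2 days into February → 2050-02-02.

2050-02-02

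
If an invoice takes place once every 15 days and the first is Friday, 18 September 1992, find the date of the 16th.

The 16th occurrence is 15 intervals after the first: 15 × 15 = 225 days after 18 September 1992.
September has 30 days — 12 days to the end of September leaves 213.
October has 31 days (182 left).
November has 30 days (152 left).
December has 31 days (121 left).
January has 31 days (90 left).
February has 28 days (62 left).
March has 31 days (31 left).
April has 30 days (1 left).
1 day into May → 1 May 1993.

1 May 1993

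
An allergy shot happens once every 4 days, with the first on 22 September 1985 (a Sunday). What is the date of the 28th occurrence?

8 January 1986

The 28th occurrence is 27 intervals after the first: 27 × 4 = 108 days after 22 September 1985.
September has 30 days — 8 days to the end of September leaves 100.
October has 31 days (69 left).
November has 30 days (39 left).
December has 31 days (8 left).
8 days into January → 8 January 1986.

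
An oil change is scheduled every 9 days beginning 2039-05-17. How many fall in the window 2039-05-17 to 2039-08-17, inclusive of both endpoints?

11

Occurrences land 9·i days after 2039-05-17 for i = 0, 1, 2, …
The window opens on the start date, so the first occurrence inside is #1 on 2039-05-17.
2039-08-17 is 92 days after the start; 92 ÷ 9 = 10 remainder 2. Last occurrence in the window: #11 on 2039-08-15.
Occurrences #1 through #11: 11 in total.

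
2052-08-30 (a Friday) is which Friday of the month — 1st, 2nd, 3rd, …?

Day 30 falls in week ⌈30/7⌉ of the month.
Days 1–7 hold the 1st Friday, 8–14 the 2nd, 15–21 the 3rd, 22–28 the 4th, 29–31 the 5th.
30 is in the range for the 5th.

5th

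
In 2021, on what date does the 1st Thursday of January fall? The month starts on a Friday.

7 January 2021

January 2021 begins on a Friday, so the first Thursday is January 7 (6 days later).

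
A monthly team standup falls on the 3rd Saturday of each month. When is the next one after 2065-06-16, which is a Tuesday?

2065-06-20

June 2065 starts on a Monday; its first Saturday is the 6th, so the 3rd Saturday is the 20th — 2065-06-20.
2065-06-20 is after 2065-06-16, so that is the next one.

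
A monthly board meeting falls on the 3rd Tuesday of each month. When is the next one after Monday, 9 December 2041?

17 December 2041

December 2041 starts on a Sunday; its first Tuesday is the 3rd, so the 3rd Tuesday is the 17th — 17 December 2041.
17 December 2041 is after 9 December 2041, so that is the next one.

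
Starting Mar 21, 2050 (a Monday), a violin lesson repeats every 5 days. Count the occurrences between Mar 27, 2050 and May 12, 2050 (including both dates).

9

Occurrences land 5·i days after Mar 21, 2050 for i = 0, 1, 2, …
Mar 27, 2050 is 6 days after the start; 6 ÷ 5 = 1 remainder 1; since the remainder is 1, round up to i = 2. First occurrence in the window: #3 on Mar 31, 2050 (2×5 = 10 days in).
May 12, 2050 is 52 days after the start; 52 ÷ 5 = 10 remainder 2. Last occurrence in the window: #11 on May 10, 2050.
Occurrences #3 through #11: 9 in total.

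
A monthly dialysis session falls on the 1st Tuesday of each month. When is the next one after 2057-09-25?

2057-10-02

September 2057 starts on a Saturday, so its 1st Tuesday is 2057-09-04 (3 days in).
That is not after 2057-09-25, so look at October 2057.
October 2057 starts on a Monday, so its 1st Tuesday is 2057-10-02 (1 day in).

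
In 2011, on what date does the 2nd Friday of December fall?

December 2011 begins on a Thursday, so the first Friday is December 2 (1 day later).
The 2nd Friday is 1 weeks later: 2 + 7 = 9.

2011-12-09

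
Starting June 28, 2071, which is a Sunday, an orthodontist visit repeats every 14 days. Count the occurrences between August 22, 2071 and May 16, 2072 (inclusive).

20

Occurrences land 14·i days after June 28, 2071 for i = 0, 1, 2, …
August 22, 2071 is 55 days after the start; 55 ÷ 14 = 3 remainder 13; since the remainder is 13, round up to i = 4. First occurrence in the window: #5 on August 23, 2071 (4×14 = 56 days in).
May 16, 2072 is 323 days after the start; 323 ÷ 14 = 23 remainder 1. Last occurrence in the window: #24 on May 15, 2072.
Occurrences #5 through #24: 20 in total.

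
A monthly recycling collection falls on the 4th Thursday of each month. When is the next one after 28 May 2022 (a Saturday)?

23 June 2022

May 2022 starts on a Sunday; its first Thursday is the 5th, so the 4th Thursday is the 26th — 26 May 2022.
That is not after 28 May 2022, so look at June 2022.
June 2022 starts on a Wednesday; its first Thursday is the 2nd, so the 4th Thursday is the 23rd — 23 June 2022.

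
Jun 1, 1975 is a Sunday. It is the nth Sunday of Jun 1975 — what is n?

Day 1 falls in week ⌈1/7⌉ of the month.
Days 1–7 hold the 1st Sunday, 8–14 the 2nd, 15–21 the 3rd, 22–28 the 4th, 29–31 the 5th.
1 is in the range for the 1st.

1st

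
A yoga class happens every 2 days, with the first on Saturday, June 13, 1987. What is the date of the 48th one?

September 15, 1987

The 48th occurrence is 47 intervals after the first: 47 × 2 = 94 days after June 13, 1987.
June has 30 days — 17 days to the end of June leaves 77.
July has 31 days (46 left).
August has 31 days (15 left).
15 days into September → September 15, 1987.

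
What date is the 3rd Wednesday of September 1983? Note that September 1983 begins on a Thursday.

September 1983 begins on a Thursday, so the first Wednesday is September 7 (6 days later).
The 3rd Wednesday is 2 weeks later: 7 + 14 = 21.

21 September 1983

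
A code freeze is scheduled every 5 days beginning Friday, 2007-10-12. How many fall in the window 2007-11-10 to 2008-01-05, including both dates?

12

Occurrences land 5·i days after 2007-10-12 for i = 0, 1, 2, …
2007-11-10 is 29 days after the start; 29 ÷ 5 = 5 remainder 4; since the remainder is 4, round up to i = 6. First occurrence in the window: #7 on 2007-11-11 (6×5 = 30 days in).
2008-01-05 is 85 days after the start; 85 ÷ 5 = 17 remainder 0. Last occurrence in the window: #18 on 2008-01-05.
Occurrences #7 through #18: 12 in total.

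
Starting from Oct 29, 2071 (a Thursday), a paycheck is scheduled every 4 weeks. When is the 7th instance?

Apr 14, 2072

The 7th occurrence is 6 intervals after the first: 6 × 28 = 168 days after Oct 29, 2071.
Oct has 31 days — 2 days to the end of Oct leaves 166.
Nov has 30 days (136 left).
Dec has 31 days (105 left).
Jan has 31 days (74 left).
Feb has 29 days (45 left).
Mar has 31 days (14 left).
14 days into Apr → Apr 14, 2072.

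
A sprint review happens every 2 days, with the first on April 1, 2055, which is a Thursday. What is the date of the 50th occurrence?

July 8, 2055

The 50th occurrence is 49 intervals after the first: 49 × 2 = 98 days after April 1, 2055.
April has 30 days — 29 days to the end of April leaves 69.
May has 31 days (38 left).
June has 30 days (8 left).
8 days into July → July 8, 2055.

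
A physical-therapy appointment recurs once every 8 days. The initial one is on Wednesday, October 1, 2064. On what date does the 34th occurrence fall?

June 22, 2065

The 34th occurrence is 33 intervals after the first: 33 × 8 = 264 days after October 1, 2064.
October has 31 days — 30 days to the end of October leaves 234.
November has 30 days (204 left).
December has 31 days (173 left).
January has 31 days (142 left).
February has 28 days (114 left).
March has 31 days (83 left).
April has 30 days (53 left).
May has 31 days (22 left).
22 days into June → June 22, 2065.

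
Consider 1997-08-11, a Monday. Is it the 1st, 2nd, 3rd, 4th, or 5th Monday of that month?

Day 11 falls in week ⌈11/7⌉ of the month.
Days 1–7 hold the 1st Monday, 8–14 the 2nd, 15–21 the 3rd, 22–28 the 4th, 29–31 the 5th.
11 is in the range for the 2nd.

2nd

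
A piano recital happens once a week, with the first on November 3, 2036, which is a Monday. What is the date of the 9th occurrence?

The 9th occurrence is 8 intervals after the first: 8 × 7 = 56 days after November 3, 2036.
November has 30 days — 27 days to the end of November leaves 29.
29 days into December → December 29, 2036.

December 29, 2036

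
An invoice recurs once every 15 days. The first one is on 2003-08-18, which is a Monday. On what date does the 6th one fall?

The 6th occurrence is 5 intervals after the first: 5 × 15 = 75 days after 2003-08-18.
August has 31 days — 13 days to the end of August leaves 62.
September has 30 days (32 left).
October has 31 days (1 left).
1 day into November → 2003-11-01.

2003-11-01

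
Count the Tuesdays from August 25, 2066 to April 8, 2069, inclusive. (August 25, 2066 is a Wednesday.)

136

August 25, 2066 is a Wednesday; the first Tuesday on or after it is August 31, 2066 (6 days later).
From August 31, 2066 to April 8, 2069: 122 + 365 + 366 + 98 = 951 days (rest of 2066, 2067, 2068, to April 8, 2069 in 2069).
951 ÷ 7 = 135 full weeks with remainder 6, so 135 more Tuesdays after the first → 136.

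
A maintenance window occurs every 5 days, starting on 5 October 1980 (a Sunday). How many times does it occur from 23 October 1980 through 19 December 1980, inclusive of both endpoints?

12

Occurrences land 5·i days after 5 October 1980 for i = 0, 1, 2, …
23 October 1980 is 18 days after the start; 18 ÷ 5 = 3 remainder 3; since the remainder is 3, round up to i = 4. First occurrence in the window: #5 on 25 October 1980 (4×5 = 20 days in).
19 December 1980 is 75 days after the start; 75 ÷ 5 = 15 remainder 0. Last occurrence in the window: #16 on 19 December 1980.
Occurrences #5 through #16: 12 in total.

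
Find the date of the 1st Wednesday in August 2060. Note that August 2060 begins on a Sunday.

August 2060 begins on a Sunday, so the first Wednesday is August 4 (3 days later).

August 4, 2060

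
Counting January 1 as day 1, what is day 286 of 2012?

2012-10-12

January has 31 days (286 − 31 = 255 remain).
February has 29 days (255 − 29 = 226 remain).
March has 31 days (226 − 31 = 195 remain).
April has 30 days (195 − 30 = 165 remain).
May has 31 days (165 − 31 = 134 remain).
June has 30 days (134 − 30 = 104 remain).
July has 31 days (104 − 31 = 73 remain).
August has 31 days (73 − 31 = 42 remain).
September has 30 days (42 − 30 = 12 remain).
12 into October → October 12.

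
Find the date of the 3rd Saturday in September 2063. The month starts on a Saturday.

September 2063 begins on a Saturday, so the first Saturday is September 1.
The 3rd Saturday is 2 weeks later: 1 + 14 = 15.

2063-09-15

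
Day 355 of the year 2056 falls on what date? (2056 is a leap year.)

December 20, 2056

January has 31 days (355 − 31 = 324 remain).
February has 29 days (324 − 29 = 295 remain).
March has 31 days (295 − 31 = 264 remain).
April has 30 days (264 − 30 = 234 remain).
May has 31 days (234 − 31 = 203 remain).
June has 30 days (203 − 30 = 173 remain).
July has 31 days (173 − 31 = 142 remain).
August has 31 days (142 − 31 = 111 remain).
September has 30 days (111 − 30 = 81 remain).
October has 31 days (81 − 31 = 50 remain).
November has 30 days (50 − 30 = 20 remain).
20 into December → December 20.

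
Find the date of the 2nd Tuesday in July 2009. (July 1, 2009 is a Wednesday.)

July 2009 begins on a Wednesday, so the first Tuesday is July 7 (6 days later).
The 2nd Tuesday is 1 weeks later: 7 + 7 = 14.

14 July 2009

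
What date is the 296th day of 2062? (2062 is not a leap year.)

January has 31 days (296 − 31 = 265 remain).
February has 28 days (265 − 28 = 237 remain).
March has 31 days (237 − 31 = 206 remain).
April has 30 days (206 − 30 = 176 remain).
May has 31 days (176 − 31 = 145 remain).
June has 30 days (145 − 30 = 115 remain).
July has 31 days (115 − 31 = 84 remain).
August has 31 days (84 − 31 = 53 remain).
September has 30 days (53 − 30 = 23 remain).
23 into October → October 23.

2062-10-23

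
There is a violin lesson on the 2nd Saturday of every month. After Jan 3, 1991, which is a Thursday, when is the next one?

Jan 12, 1991

Jan 1991 starts on a Tuesday; its first Saturday is the 5th, so the 2nd Saturday is the 12th — Jan 12, 1991.
Jan 12, 1991 is after Jan 3, 1991, so that is the next one.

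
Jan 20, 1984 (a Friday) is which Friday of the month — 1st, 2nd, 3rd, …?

Day 20 falls in week ⌈20/7⌉ of the month.
Days 1–7 hold the 1st Friday, 8–14 the 2nd, 15–21 the 3rd, 22–28 the 4th, 29–31 the 5th.
20 is in the range for the 3rd.

3rd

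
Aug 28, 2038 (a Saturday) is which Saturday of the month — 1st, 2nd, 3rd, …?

Day 28 falls in week ⌈28/7⌉ of the month.
Days 1–7 hold the 1st Saturday, 8–14 the 2nd, 15–21 the 3rd, 22–28 the 4th, 29–31 the 5th.
28 is in the range for the 4th.

4th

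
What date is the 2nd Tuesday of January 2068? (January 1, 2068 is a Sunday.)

January 2068 begins on a Sunday, so the first Tuesday is January 3 (2 days later).
The 2nd Tuesday is 1 weeks later: 3 + 7 = 10.

January 10, 2068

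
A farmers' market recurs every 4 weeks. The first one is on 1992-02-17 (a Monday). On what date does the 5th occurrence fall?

The 5th occurrence is 4 intervals after the first: 4 × 28 = 112 days after 1992-02-17.
February has 29 days — 12 days to the end of February leaves 100.
March has 31 days (69 left).
April has 30 days (39 left).
May has 31 days (8 left).
8 days into June → 1992-06-08.

1992-06-08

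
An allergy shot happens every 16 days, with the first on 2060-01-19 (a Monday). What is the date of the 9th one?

The 9th occurrence is 8 intervals after the first: 8 × 16 = 128 days after 2060-01-19.
January has 31 days — 12 days to the end of January leaves 116.
February has 29 days (87 left).
March has 31 days (56 left).
April has 30 days (26 left).
26 days into May → 2060-05-26.

2060-05-26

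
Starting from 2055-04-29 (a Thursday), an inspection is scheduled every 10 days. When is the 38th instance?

The 38th occurrence is 37 intervals after the first: 37 × 10 = 370 days after 2055-04-29.
April has 30 days — 1 day to the end of April leaves 369.
May has 31 days (338 left).
June has 30 days (308 left).
July has 31 days (277 left).
August has 31 days (246 left).
September has 30 days (216 left).
October has 31 days (185 left).
November has 30 days (155 left).
December has 31 days (124 left).
January has 31 days (93 left).
February has 29 days (64 left).
March has 31 days (33 left).
April has 30 days (3 left).
3 days into May → 2056-05-03.

2056-05-03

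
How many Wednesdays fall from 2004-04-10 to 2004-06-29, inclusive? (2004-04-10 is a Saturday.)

2004-04-10 is a Saturday; the first Wednesday on or after it is 2004-04-14 (4 days later).
From 2004-04-14 to 2004-06-29: 16 + 31 + 29 = 76 days (rest of April, May, June).
76 ÷ 7 = 10 full weeks with remainder 6, so 10 more Wednesdays after the first → 11.

11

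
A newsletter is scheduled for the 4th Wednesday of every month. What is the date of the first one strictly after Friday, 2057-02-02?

February 2057 starts on a Thursday; its first Wednesday is the 7th, so the 4th Wednesday is the 28th — 2057-02-28.
2057-02-28 is after 2057-02-02, so that is the next one.

2057-02-28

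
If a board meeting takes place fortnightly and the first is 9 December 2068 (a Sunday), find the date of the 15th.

23 June 2069

The 15th occurrence is 14 intervals after the first: 14 × 14 = 196 days after 9 December 2068.
December has 31 days — 22 days to the end of December leaves 174.
January has 31 days (143 left).
February has 28 days (115 left).
March has 31 days (84 left).
April has 30 days (54 left).
May has 31 days (23 left).
23 days into June → 23 June 2069.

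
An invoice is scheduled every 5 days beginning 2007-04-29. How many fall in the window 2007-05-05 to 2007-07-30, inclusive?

Occurrences land 5·i days after 2007-04-29 for i = 0, 1, 2, …
2007-05-05 is 6 days after the start; 6 ÷ 5 = 1 remainder 1; since the remainder is 1, round up to i = 2. First occurrence in the window: #3 on 2007-05-09 (2×5 = 10 days in).
2007-07-30 is 92 days after the start; 92 ÷ 5 = 18 remainder 2. Last occurrence in the window: #19 on 2007-07-28.
Occurrences #3 through #19: 17 in total.

17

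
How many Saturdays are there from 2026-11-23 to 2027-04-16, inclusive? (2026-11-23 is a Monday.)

2026-11-23 is a Monday; the first Saturday on or after it is 2026-11-28 (5 days later).
From 2026-11-28 to 2027-04-16: 2 + 31 + 31 + 28 + 31 + 16 = 139 days (rest of November, December, January, February, March, April).
139 ÷ 7 = 19 full weeks with remainder 6, so 19 more Saturdays after the first → 20.

20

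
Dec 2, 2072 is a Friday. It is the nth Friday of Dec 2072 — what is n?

Day 2 falls in week ⌈2/7⌉ of the month.
Days 1–7 hold the 1st Friday, 8–14 the 2nd, 15–21 the 3rd, 22–28 the 4th, 29–31 the 5th.
2 is in the range for the 1st.

1st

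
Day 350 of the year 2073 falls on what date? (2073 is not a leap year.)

January has 31 days (350 − 31 = 319 remain).
February has 28 days (319 − 28 = 291 remain).
March has 31 days (291 − 31 = 260 remain).
April has 30 days (260 − 30 = 230 remain).
May has 31 days (230 − 31 = 199 remain).
June has 30 days (199 − 30 = 169 remain).
July has 31 days (169 − 31 = 138 remain).
August has 31 days (138 − 31 = 107 remain).
September has 30 days (107 − 30 = 77 remain).
October has 31 days (77 − 31 = 46 remain).
November has 30 days (46 − 30 = 16 remain).
16 into December → December 16.

2073-12-16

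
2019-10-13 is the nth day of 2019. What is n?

Days in months before October: 31 + 28 + 31 + 30 + 31 + 30 + 31 + 31 + 30 = 273.
Plus 13 days into October → day 286.

286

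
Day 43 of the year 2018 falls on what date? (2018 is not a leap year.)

January has 31 days (43 − 31 = 12 remain).
12 into February → February 12.

February 12, 2018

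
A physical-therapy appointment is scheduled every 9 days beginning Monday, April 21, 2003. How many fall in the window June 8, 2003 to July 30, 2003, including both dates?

6

Occurrences land 9·i days after April 21, 2003 for i = 0, 1, 2, …
June 8, 2003 is 48 days after the start; 48 ÷ 9 = 5 remainder 3; since the remainder is 3, round up to i = 6. First occurrence in the window: #7 on June 14, 2003 (6×9 = 54 days in).
July 30, 2003 is 100 days after the start; 100 ÷ 9 = 11 remainder 1. Last occurrence in the window: #12 on July 29, 2003.
Occurrences #7 through #12: 6 in total.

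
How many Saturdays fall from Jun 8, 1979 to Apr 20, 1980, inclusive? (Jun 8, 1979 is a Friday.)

Jun 8, 1979 is a Friday; the first Saturday on or after it is Jun 9, 1979 (1 day later).
From Jun 9, 1979 to Apr 20, 1980: 21 + 31 + 31 + 30 + 31 + 30 + 31 + 31 + 29 + 31 + 20 = 316 days (rest of Jun, Jul, Aug, Sep, Oct, Nov, Dec, Jan, Feb, Mar, Apr).
316 ÷ 7 = 45 full weeks with remainder 1, so 45 more Saturdays after the first → 46.

46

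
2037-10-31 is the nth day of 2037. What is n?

304

Days in months before October: 31 + 28 + 31 + 30 + 31 + 30 + 31 + 31 + 30 = 273.
Plus 31 days into October → day 304.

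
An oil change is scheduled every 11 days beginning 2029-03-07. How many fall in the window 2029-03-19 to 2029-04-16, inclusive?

Occurrences land 11·i days after 2029-03-07 for i = 0, 1, 2, …
2029-03-19 is 12 days after the start; 12 ÷ 11 = 1 remainder 1; since the remainder is 1, round up to i = 2. First occurrence in the window: #3 on 2029-03-29 (2×11 = 22 days in).
2029-04-16 is 40 days after the start; 40 ÷ 11 = 3 remainder 7. Last occurrence in the window: #4 on 2029-04-09.
Occurrences #3 through #4: 2 in total.

2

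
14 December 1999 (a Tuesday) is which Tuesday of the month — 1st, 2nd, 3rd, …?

Day 14 falls in week ⌈14/7⌉ of the month.
Days 1–7 hold the 1st Tuesday, 8–14 the 2nd, 15–21 the 3rd, 22–28 the 4th, 29–31 the 5th.
14 is in the range for the 2nd.

2nd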